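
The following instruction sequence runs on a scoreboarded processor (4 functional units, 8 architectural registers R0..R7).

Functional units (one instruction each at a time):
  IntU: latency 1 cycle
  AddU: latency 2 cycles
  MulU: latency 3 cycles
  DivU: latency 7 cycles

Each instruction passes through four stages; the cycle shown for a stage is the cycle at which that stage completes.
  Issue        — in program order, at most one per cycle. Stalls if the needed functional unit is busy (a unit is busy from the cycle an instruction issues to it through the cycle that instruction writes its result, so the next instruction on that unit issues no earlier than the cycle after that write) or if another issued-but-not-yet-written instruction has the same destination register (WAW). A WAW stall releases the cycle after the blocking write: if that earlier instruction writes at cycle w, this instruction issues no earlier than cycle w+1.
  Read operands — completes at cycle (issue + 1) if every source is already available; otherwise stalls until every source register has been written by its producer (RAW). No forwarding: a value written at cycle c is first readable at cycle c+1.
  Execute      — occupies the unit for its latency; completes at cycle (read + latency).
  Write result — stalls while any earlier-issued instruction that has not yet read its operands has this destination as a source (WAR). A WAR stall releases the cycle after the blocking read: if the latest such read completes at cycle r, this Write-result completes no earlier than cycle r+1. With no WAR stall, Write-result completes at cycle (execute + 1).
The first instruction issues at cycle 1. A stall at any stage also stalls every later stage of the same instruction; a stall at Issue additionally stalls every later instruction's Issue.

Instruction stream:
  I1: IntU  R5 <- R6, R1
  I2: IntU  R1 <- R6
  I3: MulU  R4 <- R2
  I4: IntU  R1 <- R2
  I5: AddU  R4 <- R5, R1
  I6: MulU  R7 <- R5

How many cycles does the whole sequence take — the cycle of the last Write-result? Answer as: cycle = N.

cycle = 18

[I1] 1/2/3/4
[I2] 5/6/7/8  (struct: IntU busy until I1 writes@4)
[I3] 6/7/10/11
[I4] 9/10/11/12  (struct: IntU busy until I2 writes@8)
[I5] 12/13/15/16  (WAW R4: wait I3 write@11)
[I6] 13/14/17/18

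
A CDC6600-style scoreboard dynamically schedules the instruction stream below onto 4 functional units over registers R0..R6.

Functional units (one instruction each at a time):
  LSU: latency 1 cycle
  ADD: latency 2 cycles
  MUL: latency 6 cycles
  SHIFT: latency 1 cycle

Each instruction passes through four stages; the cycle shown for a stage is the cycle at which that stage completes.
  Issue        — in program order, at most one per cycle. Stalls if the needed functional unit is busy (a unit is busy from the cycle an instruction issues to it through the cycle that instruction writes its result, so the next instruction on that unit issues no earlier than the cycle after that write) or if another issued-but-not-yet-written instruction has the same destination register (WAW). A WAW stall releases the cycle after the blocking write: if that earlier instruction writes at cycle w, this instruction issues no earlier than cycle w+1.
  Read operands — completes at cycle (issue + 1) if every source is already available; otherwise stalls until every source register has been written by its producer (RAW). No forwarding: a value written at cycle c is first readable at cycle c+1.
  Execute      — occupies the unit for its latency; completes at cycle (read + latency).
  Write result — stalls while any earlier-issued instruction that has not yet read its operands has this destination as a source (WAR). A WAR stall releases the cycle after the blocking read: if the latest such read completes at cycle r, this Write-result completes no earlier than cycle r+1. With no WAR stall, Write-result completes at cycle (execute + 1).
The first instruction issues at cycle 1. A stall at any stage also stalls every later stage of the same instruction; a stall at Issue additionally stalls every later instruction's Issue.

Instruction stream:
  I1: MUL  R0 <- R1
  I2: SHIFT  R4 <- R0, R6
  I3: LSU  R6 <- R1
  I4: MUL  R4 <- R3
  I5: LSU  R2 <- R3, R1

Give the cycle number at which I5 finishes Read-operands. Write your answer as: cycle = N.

I1: IS=1 RO=2 EX=8 WR=9
I2: IS=2 RO=10 EX=11 WR=12  [RAW R0: wait I1 write@9]
I3: IS=3 RO=4 EX=5 WR=11  [WAR R6: wait I2 read@10]
I4: IS=13 RO=14 EX=20 WR=21  [WAW R4: wait I2 write@12]
I5: IS=14 RO=15 EX=16 WR=17

cycle = 15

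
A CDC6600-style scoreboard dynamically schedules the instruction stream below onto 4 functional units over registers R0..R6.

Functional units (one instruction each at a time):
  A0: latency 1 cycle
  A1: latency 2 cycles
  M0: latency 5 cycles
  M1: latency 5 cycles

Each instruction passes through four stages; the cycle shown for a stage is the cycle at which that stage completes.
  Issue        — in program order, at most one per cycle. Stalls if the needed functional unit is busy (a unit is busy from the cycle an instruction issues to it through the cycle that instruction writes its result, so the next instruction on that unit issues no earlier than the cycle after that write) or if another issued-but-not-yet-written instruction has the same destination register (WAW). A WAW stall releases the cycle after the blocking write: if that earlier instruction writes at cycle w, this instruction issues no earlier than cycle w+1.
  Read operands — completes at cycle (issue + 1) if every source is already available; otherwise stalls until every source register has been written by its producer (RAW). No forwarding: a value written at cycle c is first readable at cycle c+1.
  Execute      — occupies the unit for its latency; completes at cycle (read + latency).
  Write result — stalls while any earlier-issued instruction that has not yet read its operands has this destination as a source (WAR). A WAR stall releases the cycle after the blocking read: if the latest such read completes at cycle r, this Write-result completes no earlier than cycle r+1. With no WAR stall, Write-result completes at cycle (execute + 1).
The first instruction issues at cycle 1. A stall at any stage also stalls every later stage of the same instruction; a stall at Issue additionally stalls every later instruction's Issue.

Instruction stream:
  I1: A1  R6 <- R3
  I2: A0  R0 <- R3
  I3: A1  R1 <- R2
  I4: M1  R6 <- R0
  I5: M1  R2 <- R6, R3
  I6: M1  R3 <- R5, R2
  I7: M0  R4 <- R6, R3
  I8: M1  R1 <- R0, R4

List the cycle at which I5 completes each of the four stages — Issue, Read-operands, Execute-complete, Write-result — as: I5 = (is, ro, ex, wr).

I5 = (15, 16, 21, 22)

[1] I1→A1
[2] I1 RO · I2→A0
[3] I2 RO
[4] I1 EX · I2 EX
[5] I1 WR R6 · I2 WR R0
[6] I3→A1
[7] I3 RO · I4→M1
[8] I4 RO
[9] I3 EX
[10] I3 WR R1
[13] I4 EX
[14] I4 WR R6
[15] I5→M1
[16] I5 RO
[21] I5 EX
[22] I5 WR R2
[23] I6→M1
[24] I6 RO · I7→M0
[29] I6 EX
[30] I6 WR R3
[31] I7 RO · I8→M1
[36] I7 EX
[37] I7 WR R4
[38] I8 RO
[43] I8 EX
[44] I8 WR R1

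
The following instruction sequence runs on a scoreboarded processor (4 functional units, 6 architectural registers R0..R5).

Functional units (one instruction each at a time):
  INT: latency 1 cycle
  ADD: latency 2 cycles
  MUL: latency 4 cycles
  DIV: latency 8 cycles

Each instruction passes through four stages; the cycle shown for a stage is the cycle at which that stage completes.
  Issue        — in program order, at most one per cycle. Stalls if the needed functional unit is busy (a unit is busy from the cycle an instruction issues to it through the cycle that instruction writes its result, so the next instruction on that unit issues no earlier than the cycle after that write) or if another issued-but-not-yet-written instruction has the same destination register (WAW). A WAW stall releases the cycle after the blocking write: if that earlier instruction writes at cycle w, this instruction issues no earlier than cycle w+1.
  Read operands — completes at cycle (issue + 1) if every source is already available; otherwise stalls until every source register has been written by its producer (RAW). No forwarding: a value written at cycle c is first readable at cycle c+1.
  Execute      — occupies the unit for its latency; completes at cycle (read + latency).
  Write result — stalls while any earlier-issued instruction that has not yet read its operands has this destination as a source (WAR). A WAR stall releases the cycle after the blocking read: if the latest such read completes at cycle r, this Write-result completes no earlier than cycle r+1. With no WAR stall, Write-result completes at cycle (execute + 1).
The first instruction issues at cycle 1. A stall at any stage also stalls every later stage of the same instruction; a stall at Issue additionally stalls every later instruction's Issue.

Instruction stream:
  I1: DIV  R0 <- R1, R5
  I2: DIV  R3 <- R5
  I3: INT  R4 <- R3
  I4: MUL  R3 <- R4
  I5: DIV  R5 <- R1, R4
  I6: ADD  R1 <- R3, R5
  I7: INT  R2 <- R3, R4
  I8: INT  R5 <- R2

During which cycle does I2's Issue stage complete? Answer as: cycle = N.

cycle = 12

I1 -> (1, 2, 10, 11)
I2 -> (12, 13, 21, 22)  // struct: DIV busy until I1 writes@11
I3 -> (13, 23, 24, 25)  // RAW R3: wait I2 write@22
I4 -> (23, 26, 30, 31)  // WAW R3: wait I2 write@22, RAW R4: wait I3 write@25
I5 -> (24, 26, 34, 35)  // RAW R4: wait I3 write@25
I6 -> (25, 36, 38, 39)  // RAW R5: wait I5 write@35
I7 -> (26, 32, 33, 34)  // RAW R3: wait I4 write@31
I8 -> (36, 37, 38, 39)  // WAW R5: wait I5 write@35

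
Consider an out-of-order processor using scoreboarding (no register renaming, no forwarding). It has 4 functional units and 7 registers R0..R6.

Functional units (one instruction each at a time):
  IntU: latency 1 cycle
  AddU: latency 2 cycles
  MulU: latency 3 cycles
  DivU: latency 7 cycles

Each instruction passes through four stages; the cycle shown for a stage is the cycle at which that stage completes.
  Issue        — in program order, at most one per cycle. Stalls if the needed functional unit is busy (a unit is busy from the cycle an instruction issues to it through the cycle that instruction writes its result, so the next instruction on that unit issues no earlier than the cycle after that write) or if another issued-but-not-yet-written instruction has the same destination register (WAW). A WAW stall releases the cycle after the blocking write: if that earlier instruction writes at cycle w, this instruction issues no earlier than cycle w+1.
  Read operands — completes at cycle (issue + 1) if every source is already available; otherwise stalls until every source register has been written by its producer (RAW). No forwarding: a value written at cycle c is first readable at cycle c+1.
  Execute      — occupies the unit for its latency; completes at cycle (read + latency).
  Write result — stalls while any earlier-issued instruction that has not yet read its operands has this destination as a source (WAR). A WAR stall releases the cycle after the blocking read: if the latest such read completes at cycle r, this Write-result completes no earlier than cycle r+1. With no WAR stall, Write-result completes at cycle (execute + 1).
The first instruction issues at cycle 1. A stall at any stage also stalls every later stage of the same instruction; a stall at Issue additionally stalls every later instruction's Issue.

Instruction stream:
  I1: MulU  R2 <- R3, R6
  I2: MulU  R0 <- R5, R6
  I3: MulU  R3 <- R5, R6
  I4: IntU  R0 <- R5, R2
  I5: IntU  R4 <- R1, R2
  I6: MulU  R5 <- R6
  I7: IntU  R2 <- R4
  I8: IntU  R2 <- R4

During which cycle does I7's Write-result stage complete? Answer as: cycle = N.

c1: I1 issues→MulU
c2: I1 reads
c5: I1 exec-done
c6: I1 writes R2
c7: I2 issues→MulU
c8: I2 reads
c11: I2 exec-done
c12: I2 writes R0
c13: I3 issues→MulU
c14: I3 reads, I4 issues→IntU
c15: I4 reads
c16: I4 exec-done
c17: I3 exec-done, I4 writes R0
c18: I3 writes R3, I5 issues→IntU
c19: I5 reads, I6 issues→MulU
c20: I5 exec-done, I6 reads
c21: I5 writes R4
c22: I7 issues→IntU
c23: I6 exec-done, I7 reads
c24: I6 writes R5, I7 exec-done
c25: I7 writes R2
c26: I8 issues→IntU
c27: I8 reads
c28: I8 exec-done
c29: I8 writes R2

cycle = 25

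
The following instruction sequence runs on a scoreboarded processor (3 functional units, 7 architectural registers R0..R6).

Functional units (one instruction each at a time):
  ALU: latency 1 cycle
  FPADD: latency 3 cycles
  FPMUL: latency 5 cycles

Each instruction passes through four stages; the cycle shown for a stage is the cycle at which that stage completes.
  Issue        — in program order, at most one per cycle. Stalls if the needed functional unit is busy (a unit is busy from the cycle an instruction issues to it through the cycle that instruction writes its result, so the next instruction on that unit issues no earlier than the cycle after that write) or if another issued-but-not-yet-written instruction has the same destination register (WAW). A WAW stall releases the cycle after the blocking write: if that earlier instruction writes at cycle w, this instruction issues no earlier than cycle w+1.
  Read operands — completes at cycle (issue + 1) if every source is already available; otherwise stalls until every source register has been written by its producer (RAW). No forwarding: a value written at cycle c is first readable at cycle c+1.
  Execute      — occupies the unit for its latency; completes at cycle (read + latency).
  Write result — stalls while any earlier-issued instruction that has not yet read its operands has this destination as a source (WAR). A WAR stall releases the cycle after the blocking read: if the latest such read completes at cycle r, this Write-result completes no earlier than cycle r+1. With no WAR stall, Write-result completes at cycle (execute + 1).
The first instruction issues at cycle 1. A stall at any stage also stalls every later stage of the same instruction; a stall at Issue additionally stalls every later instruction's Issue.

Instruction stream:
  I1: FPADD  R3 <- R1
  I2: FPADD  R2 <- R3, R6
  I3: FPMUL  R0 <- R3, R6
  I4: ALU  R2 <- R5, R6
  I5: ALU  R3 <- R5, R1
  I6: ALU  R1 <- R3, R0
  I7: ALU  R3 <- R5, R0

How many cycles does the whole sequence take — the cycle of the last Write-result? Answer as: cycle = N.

I1: IS=1 RO=2 EX=5 WR=6
I2: IS=7 RO=8 EX=11 WR=12  [struct: FPADD busy until I1 writes@6]
I3: IS=8 RO=9 EX=14 WR=15
I4: IS=13 RO=14 EX=15 WR=16  [WAW R2: wait I2 write@12]
I5: IS=17 RO=18 EX=19 WR=20  [struct: ALU busy until I4 writes@16]
I6: IS=21 RO=22 EX=23 WR=24  [struct: ALU busy until I5 writes@20]
I7: IS=25 RO=26 EX=27 WR=28  [struct: ALU busy until I6 writes@24]

cycle = 28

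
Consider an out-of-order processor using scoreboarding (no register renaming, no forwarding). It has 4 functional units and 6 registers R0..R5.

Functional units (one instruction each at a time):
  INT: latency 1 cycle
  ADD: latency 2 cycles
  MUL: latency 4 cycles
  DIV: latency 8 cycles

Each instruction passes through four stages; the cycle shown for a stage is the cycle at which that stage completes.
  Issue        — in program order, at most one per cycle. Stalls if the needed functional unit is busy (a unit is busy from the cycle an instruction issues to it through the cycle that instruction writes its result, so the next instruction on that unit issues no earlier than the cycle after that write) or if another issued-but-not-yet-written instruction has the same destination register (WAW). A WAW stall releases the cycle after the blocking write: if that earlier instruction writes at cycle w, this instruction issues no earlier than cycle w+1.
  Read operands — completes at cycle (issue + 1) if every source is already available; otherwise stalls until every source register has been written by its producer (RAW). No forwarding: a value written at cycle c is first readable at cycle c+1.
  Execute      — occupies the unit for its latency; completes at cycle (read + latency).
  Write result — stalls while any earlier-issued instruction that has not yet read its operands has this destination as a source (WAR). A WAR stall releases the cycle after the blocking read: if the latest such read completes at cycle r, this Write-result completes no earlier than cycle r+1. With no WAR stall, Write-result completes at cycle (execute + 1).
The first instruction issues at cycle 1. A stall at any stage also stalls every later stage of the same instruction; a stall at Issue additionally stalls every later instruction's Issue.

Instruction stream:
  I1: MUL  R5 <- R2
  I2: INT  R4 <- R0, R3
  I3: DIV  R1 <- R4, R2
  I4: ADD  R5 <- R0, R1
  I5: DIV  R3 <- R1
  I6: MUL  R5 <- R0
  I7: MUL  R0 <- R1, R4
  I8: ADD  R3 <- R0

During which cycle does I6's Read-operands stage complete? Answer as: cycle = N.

[I1] 1/2/6/7
[I2] 2/3/4/5
[I3] 3/6/14/15  (RAW R4: wait I2 write@5)
[I4] 8/16/18/19  (WAW R5: wait I1 write@7; RAW R1: wait I3 write@15)
[I5] 16/17/25/26  (struct: DIV busy until I3 writes@15)
[I6] 20/21/25/26  (WAW R5: wait I4 write@19)
[I7] 27/28/32/33  (struct: MUL busy until I6 writes@26)
[I8] 28/34/36/37  (RAW R0: wait I7 write@33)

cycle = 21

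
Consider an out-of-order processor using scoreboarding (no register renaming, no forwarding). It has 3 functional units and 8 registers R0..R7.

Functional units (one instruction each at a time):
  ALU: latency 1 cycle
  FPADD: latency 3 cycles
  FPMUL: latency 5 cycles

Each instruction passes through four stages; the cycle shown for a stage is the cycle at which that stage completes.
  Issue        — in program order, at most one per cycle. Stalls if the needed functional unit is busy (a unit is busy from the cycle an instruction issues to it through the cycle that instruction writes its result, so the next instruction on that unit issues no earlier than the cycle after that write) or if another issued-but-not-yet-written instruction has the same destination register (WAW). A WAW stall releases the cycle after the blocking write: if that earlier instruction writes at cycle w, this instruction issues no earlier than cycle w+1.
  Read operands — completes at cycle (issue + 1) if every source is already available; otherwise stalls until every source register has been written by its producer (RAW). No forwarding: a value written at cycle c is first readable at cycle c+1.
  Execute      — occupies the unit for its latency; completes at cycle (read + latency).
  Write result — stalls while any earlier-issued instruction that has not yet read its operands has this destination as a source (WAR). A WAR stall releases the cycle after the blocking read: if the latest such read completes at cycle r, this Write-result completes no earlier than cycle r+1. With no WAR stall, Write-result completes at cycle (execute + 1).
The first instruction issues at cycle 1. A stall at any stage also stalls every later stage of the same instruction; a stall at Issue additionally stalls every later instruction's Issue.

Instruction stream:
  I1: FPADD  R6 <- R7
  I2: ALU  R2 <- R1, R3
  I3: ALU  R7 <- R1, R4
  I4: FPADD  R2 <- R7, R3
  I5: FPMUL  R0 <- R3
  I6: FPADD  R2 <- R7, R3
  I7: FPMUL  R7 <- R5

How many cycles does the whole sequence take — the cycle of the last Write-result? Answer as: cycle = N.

cycle = 23

cycle 1: I1 issues→FPADD
cycle 2: I1 reads; I2 issues→ALU
cycle 3: I2 reads
cycle 4: I2 exec-done
cycle 5: I1 exec-done; I2 writes R2
cycle 6: I1 writes R6; I3 issues→ALU
cycle 7: I3 reads; I4 issues→FPADD
cycle 8: I3 exec-done; I5 issues→FPMUL
cycle 9: I3 writes R7; I5 reads
cycle 10: I4 reads
cycle 13: I4 exec-done
cycle 14: I4 writes R2; I5 exec-done
cycle 15: I5 writes R0; I6 issues→FPADD
cycle 16: I6 reads; I7 issues→FPMUL
cycle 17: I7 reads
cycle 19: I6 exec-done
cycle 20: I6 writes R2
cycle 22: I7 exec-done
cycle 23: I7 writes R7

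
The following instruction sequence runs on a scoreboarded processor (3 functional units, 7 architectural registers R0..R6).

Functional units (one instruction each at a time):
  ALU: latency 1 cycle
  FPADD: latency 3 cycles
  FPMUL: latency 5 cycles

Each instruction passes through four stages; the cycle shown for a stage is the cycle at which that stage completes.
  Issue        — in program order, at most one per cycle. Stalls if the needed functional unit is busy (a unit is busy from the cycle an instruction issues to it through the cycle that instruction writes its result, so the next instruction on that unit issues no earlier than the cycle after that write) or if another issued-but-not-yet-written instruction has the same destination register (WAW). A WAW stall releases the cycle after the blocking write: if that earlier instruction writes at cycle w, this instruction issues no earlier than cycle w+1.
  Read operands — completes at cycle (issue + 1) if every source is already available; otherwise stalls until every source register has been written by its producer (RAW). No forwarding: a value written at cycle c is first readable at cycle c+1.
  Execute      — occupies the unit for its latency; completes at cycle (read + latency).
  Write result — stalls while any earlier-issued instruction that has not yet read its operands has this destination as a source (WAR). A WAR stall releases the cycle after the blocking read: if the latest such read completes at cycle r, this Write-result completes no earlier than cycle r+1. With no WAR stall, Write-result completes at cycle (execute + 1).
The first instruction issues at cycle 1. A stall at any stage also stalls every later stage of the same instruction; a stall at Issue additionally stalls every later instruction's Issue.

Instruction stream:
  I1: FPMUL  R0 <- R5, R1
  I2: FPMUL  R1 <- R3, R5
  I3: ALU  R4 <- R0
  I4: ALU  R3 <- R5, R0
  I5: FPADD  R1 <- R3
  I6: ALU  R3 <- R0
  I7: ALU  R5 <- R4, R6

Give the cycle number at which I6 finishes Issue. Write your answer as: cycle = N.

cycle = 18

t=1  issue I1 (FPMUL)
t=2  I1 read-ops
t=7  I1 finished on FPMUL
t=8  I1→R0
t=9  issue I2 (FPMUL)
t=10  I2 read-ops | issue I3 (ALU)
t=11  I3 read-ops
t=12  I3 finished on ALU
t=13  I3→R4
t=14  issue I4 (ALU)
t=15  I2 finished on FPMUL | I4 read-ops
t=16  I2→R1 | I4 finished on ALU
t=17  I4→R3 | issue I5 (FPADD)
t=18  I5 read-ops | issue I6 (ALU)
t=19  I6 read-ops
t=20  I6 finished on ALU
t=21  I5 finished on FPADD | I6→R3
t=22  I5→R1 | issue I7 (ALU)
t=23  I7 read-ops
t=24  I7 finished on ALU
t=25  I7→R5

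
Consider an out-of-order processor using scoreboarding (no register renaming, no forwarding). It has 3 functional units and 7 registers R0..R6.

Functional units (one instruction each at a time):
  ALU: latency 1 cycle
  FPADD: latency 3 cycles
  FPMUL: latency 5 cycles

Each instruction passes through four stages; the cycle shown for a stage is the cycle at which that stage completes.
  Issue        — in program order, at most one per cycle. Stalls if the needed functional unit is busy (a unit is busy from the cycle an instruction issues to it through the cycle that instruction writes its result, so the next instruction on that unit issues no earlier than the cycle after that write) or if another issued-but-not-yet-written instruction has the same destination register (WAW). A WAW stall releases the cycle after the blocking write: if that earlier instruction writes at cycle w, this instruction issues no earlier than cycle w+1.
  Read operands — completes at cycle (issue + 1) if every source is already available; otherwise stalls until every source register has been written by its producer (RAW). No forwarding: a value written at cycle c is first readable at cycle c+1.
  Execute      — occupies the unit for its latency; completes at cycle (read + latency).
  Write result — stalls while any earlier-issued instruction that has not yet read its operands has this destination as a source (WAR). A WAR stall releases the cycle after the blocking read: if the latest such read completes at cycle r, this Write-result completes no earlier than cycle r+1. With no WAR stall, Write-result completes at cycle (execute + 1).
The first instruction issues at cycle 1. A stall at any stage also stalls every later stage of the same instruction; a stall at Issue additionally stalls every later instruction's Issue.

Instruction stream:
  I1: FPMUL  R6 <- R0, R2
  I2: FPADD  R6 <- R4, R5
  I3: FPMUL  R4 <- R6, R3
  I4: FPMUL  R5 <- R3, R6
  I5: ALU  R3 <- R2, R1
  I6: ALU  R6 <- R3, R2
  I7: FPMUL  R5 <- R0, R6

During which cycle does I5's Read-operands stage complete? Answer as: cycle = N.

1) issue 1, read 2, done 7, write 8
2) issue 9, read 10, done 13, write 14  <WAW R6: wait I1 write@8>
3) issue 10, read 15, done 20, write 21  <RAW R6: wait I2 write@14>
4) issue 22, read 23, done 28, write 29  <struct: FPMUL busy until I3 writes@21>
5) issue 23, read 24, done 25, write 26
6) issue 27, read 28, done 29, write 30  <struct: ALU busy until I5 writes@26>
7) issue 30, read 31, done 36, write 37  <struct: FPMUL busy until I4 writes@29>

cycle = 24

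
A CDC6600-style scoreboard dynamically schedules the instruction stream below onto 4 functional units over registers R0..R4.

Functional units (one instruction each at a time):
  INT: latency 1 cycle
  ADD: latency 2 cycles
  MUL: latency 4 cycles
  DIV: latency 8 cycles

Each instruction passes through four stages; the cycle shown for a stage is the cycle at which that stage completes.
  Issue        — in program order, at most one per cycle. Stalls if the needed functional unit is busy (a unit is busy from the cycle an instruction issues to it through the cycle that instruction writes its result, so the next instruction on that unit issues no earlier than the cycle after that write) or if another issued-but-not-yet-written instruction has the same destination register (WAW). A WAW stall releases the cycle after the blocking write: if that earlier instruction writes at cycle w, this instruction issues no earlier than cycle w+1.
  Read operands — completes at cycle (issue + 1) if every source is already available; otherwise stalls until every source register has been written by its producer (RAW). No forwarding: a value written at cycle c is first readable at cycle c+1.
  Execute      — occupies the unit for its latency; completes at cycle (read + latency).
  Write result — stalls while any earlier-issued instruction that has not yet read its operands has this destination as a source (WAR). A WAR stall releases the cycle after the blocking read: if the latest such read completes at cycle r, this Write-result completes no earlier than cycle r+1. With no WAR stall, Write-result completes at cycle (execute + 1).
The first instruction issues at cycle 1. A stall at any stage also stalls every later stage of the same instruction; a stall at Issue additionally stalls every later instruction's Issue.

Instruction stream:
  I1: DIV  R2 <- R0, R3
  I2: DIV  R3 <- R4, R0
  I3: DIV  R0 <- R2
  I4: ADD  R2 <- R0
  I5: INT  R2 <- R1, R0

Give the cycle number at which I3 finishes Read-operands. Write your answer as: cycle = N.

cycle 1: I1→DIV
cycle 2: I1 RO
cycle 10: I1 EX
cycle 11: I1 WR R2
cycle 12: I2→DIV
cycle 13: I2 RO
cycle 21: I2 EX
cycle 22: I2 WR R3
cycle 23: I3→DIV
cycle 24: I3 RO | I4→ADD
cycle 32: I3 EX
cycle 33: I3 WR R0
cycle 34: I4 RO
cycle 36: I4 EX
cycle 37: I4 WR R2
cycle 38: I5→INT
cycle 39: I5 RO
cycle 40: I5 EX
cycle 41: I5 WR R2

cycle = 24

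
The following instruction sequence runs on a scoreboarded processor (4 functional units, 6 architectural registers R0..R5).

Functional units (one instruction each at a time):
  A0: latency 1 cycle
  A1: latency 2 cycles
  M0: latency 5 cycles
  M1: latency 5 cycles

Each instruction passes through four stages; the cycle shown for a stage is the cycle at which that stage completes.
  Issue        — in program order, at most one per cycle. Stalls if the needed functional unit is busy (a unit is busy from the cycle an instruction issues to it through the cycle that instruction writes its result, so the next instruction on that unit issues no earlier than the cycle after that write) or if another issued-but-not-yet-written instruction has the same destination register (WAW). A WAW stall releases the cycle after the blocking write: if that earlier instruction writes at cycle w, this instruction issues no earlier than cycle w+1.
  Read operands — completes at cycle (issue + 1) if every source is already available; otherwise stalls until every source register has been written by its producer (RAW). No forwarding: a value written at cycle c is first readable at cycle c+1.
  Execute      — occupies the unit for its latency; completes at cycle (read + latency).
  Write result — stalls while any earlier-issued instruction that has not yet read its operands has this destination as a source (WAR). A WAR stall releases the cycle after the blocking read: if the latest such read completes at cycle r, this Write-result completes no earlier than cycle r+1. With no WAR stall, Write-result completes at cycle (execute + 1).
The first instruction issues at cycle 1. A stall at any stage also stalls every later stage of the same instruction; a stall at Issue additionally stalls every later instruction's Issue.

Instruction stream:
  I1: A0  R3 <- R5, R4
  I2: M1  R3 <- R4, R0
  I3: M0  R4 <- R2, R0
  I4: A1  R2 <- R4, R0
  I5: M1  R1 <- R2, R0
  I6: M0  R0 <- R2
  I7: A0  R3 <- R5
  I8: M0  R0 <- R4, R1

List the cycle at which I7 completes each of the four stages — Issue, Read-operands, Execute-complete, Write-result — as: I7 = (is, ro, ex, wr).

cycle 1: I1→A0
cycle 2: I1 RO
cycle 3: I1 EX
cycle 4: I1 WR R3
cycle 5: I2→M1
cycle 6: I2 RO · I3→M0
cycle 7: I3 RO · I4→A1
cycle 11: I2 EX
cycle 12: I2 WR R3 · I3 EX
cycle 13: I3 WR R4 · I5→M1
cycle 14: I4 RO · I6→M0
cycle 15: I7→A0
cycle 16: I4 EX · I7 RO
cycle 17: I4 WR R2 · I7 EX
cycle 18: I5 RO · I6 RO · I7 WR R3
cycle 23: I5 EX · I6 EX
cycle 24: I5 WR R1 · I6 WR R0
cycle 25: I8→M0
cycle 26: I8 RO
cycle 31: I8 EX
cycle 32: I8 WR R0

I7 = (15, 16, 17, 18)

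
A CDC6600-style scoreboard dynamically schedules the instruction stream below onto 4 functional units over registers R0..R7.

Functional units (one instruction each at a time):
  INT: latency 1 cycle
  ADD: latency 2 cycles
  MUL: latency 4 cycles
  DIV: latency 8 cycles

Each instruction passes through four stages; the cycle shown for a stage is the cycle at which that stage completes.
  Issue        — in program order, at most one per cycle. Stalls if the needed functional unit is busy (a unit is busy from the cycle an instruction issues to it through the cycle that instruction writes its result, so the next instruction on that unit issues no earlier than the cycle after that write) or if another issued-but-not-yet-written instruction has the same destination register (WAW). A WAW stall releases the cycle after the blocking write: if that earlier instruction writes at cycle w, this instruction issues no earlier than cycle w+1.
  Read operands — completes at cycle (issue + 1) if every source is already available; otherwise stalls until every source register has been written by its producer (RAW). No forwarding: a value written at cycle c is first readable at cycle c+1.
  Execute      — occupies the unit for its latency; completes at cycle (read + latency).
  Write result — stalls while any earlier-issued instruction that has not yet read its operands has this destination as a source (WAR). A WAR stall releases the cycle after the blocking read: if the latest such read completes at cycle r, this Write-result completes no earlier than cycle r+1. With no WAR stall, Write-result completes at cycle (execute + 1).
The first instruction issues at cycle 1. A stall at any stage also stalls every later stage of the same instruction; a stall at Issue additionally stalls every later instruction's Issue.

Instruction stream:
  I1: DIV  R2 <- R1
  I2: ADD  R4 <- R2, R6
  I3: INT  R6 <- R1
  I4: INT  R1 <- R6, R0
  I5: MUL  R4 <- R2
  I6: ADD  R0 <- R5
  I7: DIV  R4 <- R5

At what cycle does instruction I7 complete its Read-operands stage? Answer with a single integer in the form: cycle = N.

cycle = 24

[1] I1 issues→DIV
[2] I1 reads; I2 issues→ADD
[3] I3 issues→INT
[4] I3 reads
[5] I3 exec-done
[10] I1 exec-done
[11] I1 writes R2
[12] I2 reads
[13] I3 writes R6
[14] I2 exec-done; I4 issues→INT
[15] I2 writes R4; I4 reads
[16] I4 exec-done; I5 issues→MUL
[17] I4 writes R1; I5 reads; I6 issues→ADD
[18] I6 reads
[20] I6 exec-done
[21] I5 exec-done; I6 writes R0
[22] I5 writes R4
[23] I7 issues→DIV
[24] I7 reads
[32] I7 exec-done
[33] I7 writes R4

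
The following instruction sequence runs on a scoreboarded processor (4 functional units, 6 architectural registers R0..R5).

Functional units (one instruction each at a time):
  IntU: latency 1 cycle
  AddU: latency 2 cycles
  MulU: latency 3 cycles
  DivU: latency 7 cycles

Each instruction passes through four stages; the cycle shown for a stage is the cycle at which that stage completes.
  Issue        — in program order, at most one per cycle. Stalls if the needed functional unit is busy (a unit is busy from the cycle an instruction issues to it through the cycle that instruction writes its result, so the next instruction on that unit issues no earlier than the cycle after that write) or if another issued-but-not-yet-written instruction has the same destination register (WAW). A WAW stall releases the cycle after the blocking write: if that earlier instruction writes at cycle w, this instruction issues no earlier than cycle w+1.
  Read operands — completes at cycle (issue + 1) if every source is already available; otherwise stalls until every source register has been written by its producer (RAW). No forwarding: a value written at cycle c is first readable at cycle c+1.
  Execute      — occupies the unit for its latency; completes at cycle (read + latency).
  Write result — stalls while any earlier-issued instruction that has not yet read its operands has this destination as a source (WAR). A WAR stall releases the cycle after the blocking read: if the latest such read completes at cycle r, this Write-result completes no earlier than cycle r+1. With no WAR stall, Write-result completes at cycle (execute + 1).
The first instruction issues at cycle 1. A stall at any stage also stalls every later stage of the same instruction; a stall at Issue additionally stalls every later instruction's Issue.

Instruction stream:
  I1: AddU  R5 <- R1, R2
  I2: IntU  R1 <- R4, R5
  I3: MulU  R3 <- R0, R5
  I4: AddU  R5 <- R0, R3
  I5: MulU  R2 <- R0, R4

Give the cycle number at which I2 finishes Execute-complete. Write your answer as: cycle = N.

cycle = 7

cycle 1: issue I1 (AddU)
cycle 2: I1 read-ops | issue I2 (IntU)
cycle 3: issue I3 (MulU)
cycle 4: I1 finished on AddU
cycle 5: I1→R5
cycle 6: I2 read-ops | I3 read-ops | issue I4 (AddU)
cycle 7: I2 finished on IntU
cycle 8: I2→R1
cycle 9: I3 finished on MulU
cycle 10: I3→R3
cycle 11: I4 read-ops | issue I5 (MulU)
cycle 12: I5 read-ops
cycle 13: I4 finished on AddU
cycle 14: I4→R5
cycle 15: I5 finished on MulU
cycle 16: I5→R2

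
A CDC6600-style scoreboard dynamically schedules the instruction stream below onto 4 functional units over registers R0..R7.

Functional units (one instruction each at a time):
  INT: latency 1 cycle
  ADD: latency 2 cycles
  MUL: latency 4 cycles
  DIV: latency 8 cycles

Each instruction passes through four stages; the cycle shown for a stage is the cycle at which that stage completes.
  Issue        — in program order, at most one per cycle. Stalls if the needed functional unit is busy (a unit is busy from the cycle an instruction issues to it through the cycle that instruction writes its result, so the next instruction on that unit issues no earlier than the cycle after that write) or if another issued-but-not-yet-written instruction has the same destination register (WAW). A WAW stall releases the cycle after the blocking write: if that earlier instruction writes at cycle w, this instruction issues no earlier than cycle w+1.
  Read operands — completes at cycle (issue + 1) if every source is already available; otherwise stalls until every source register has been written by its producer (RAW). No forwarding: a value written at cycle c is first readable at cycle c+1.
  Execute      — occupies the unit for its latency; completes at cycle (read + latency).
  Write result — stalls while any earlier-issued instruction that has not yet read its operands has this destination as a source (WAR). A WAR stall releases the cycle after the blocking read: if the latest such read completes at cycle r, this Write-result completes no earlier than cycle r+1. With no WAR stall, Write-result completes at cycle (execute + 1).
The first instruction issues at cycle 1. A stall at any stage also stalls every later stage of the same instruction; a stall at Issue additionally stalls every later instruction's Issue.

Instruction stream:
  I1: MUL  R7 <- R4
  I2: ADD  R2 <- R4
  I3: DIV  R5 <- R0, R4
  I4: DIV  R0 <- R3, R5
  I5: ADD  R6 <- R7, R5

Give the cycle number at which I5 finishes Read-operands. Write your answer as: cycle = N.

  I1 | 1 | 2 | 6 | 7
  I2 | 2 | 3 | 5 | 6
  I3 | 3 | 4 | 12 | 13
  I4 | 14 | 15 | 23 | 24   struct: DIV busy until I3 writes@13
  I5 | 15 | 16 | 18 | 19

cycle = 16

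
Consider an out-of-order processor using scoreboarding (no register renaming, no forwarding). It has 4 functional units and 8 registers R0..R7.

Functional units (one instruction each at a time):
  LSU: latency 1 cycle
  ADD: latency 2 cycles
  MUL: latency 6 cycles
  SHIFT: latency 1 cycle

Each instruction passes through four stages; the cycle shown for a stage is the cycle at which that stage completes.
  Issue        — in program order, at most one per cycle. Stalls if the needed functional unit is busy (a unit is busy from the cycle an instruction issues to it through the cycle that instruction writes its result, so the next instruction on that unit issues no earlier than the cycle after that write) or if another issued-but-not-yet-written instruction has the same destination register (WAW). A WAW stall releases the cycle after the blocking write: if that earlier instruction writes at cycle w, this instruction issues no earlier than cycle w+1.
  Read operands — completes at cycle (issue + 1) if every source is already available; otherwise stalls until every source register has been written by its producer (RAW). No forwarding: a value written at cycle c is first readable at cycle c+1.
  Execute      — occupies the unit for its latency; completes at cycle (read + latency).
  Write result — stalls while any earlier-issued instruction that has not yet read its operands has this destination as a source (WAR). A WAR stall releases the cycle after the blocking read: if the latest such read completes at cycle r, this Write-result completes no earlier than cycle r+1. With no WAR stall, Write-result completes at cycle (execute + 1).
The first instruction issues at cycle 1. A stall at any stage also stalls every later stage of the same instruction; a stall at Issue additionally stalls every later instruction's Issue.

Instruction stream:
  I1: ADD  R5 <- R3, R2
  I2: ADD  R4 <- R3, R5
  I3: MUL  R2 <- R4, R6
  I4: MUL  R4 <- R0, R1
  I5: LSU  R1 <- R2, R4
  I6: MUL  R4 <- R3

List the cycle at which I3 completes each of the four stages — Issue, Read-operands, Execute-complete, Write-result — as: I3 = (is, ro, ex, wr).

[I1] 1/2/4/5
[I2] 6/7/9/10  (struct: ADD busy until I1 writes@5)
[I3] 7/11/17/18  (RAW R4: wait I2 write@10)
[I4] 19/20/26/27  (struct: MUL busy until I3 writes@18)
[I5] 20/28/29/30  (RAW R4: wait I4 write@27)
[I6] 28/29/35/36  (struct: MUL busy until I4 writes@27)

I3 = (7, 11, 17, 18)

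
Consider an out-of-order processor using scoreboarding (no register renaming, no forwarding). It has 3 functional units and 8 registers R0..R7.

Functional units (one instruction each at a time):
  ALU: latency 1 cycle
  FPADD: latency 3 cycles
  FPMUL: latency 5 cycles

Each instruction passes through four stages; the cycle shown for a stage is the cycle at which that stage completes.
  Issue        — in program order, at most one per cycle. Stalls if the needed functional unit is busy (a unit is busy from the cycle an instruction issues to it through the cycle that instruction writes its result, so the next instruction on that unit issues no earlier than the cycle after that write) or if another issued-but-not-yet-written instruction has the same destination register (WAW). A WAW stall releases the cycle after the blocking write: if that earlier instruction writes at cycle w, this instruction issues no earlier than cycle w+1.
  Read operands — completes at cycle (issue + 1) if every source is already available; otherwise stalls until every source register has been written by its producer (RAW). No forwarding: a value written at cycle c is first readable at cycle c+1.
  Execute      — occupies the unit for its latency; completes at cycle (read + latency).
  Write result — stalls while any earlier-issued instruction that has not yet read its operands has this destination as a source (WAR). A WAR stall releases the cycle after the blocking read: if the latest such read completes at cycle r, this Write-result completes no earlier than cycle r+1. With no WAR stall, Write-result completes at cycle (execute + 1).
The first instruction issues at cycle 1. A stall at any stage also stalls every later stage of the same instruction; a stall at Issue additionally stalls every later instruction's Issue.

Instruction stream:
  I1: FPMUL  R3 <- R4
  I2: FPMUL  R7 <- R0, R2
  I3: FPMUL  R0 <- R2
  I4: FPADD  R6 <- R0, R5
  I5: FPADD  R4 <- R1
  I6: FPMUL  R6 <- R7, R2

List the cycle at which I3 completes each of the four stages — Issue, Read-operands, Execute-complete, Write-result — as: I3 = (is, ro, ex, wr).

[I1] 1/2/7/8
[I2] 9/10/15/16  (struct: FPMUL busy until I1 writes@8)
[I3] 17/18/23/24  (struct: FPMUL busy until I2 writes@16)
[I4] 18/25/28/29  (RAW R0: wait I3 write@24)
[I5] 30/31/34/35  (struct: FPADD busy until I4 writes@29)
[I6] 31/32/37/38

I3 = (17, 18, 23, 24)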